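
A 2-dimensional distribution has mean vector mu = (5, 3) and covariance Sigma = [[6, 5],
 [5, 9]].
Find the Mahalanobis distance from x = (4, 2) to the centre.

Step 1 — centre the observation: (x - mu) = (-1, -1).

Step 2 — invert Sigma. det(Sigma) = 6·9 - (5)² = 29.
  Sigma^{-1} = (1/det) · [[d, -b], [-b, a]] = [[0.3103, -0.1724],
 [-0.1724, 0.2069]].

Step 3 — form the quadratic (x - mu)^T · Sigma^{-1} · (x - mu):
  Sigma^{-1} · (x - mu) = (-0.1379, -0.0345).
  (x - mu)^T · [Sigma^{-1} · (x - mu)] = (-1)·(-0.1379) + (-1)·(-0.0345) = 0.1724.

Step 4 — take square root: d = √(0.1724) ≈ 0.4152.

d(x, mu) = √(0.1724) ≈ 0.4152


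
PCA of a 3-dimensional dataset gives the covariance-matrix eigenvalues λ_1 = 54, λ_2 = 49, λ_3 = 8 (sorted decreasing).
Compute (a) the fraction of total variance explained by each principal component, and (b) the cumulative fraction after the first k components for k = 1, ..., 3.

Step 1 — total variance = trace(Sigma) = Σ λ_i = 54 + 49 + 8 = 111.

Step 2 — fraction explained by component i = λ_i / Σ λ:
  PC1: 54/111 = 0.4865
  PC2: 49/111 = 0.4414
  PC3: 8/111 = 0.0721

Step 3 — cumulative fraction after k components = (λ_1 + ... + λ_k) / Σ λ:
  k = 1: 54/111 = 0.4865
  k = 2: (54 + 49)/111 = 103/111 = 0.9279
  k = 3: (54 + 49 + 8)/111 = 111/111 = 1

Summary (fraction, with percent):

explained: PC1 0.4865 (48.65%), PC2 0.4414 (44.14%), PC3 0.0721 (7.21%);  cumulative: 0.4865, 0.9279, 1


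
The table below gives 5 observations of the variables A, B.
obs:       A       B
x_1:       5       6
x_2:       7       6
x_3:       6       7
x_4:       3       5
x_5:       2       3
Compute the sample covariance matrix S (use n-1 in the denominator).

Step 1 — column means:
  mean(A) = (5 + 7 + 6 + 3 + 2) / 5 = 23/5 = 4.6
  mean(B) = (6 + 6 + 7 + 5 + 3) / 5 = 27/5 = 5.4

Step 2 — sample covariance S[i,j] = (1/(n-1)) · Σ_k (x_{k,i} - mean_i) · (x_{k,j} - mean_j), with n-1 = 4.
  S[A,A] = ((0.4)·(0.4) + (2.4)·(2.4) + (1.4)·(1.4) + (-1.6)·(-1.6) + (-2.6)·(-2.6)) / 4 = 17.2/4 = 4.3
  S[A,B] = ((0.4)·(0.6) + (2.4)·(0.6) + (1.4)·(1.6) + (-1.6)·(-0.4) + (-2.6)·(-2.4)) / 4 = 10.8/4 = 2.7
  S[B,B] = ((0.6)·(0.6) + (0.6)·(0.6) + (1.6)·(1.6) + (-0.4)·(-0.4) + (-2.4)·(-2.4)) / 4 = 9.2/4 = 2.3

S is symmetric (S[j,i] = S[i,j]). Assembling:

S = [[4.3, 2.7],
 [2.7, 2.3]]


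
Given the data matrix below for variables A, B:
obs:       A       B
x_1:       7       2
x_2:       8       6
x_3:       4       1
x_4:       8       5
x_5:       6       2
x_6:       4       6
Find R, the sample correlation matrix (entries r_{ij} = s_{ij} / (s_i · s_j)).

Step 1 — column means:
  mean(A) = (7 + 8 + 4 + 8 + 6 + 4) / 6 = 37/6 = 6.1667
  mean(B) = (2 + 6 + 1 + 5 + 2 + 6) / 6 = 22/6 = 3.6667

Step 2 — sample variances and covariances s[i,j] = (1/(n-1)) · Σ_k (x_{k,i} - mean_i) · (x_{k,j} - mean_j), with n-1 = 5:
  s[A,A] = ((0.8333)·(0.8333) + (1.8333)·(1.8333) + (-2.1667)·(-2.1667) + (1.8333)·(1.8333) + (-0.1667)·(-0.1667) + (-2.1667)·(-2.1667)) / 5 = 16.8333/5 = 3.3667
  s[A,B] = ((0.8333)·(-1.6667) + (1.8333)·(2.3333) + (-2.1667)·(-2.6667) + (1.8333)·(1.3333) + (-0.1667)·(-1.6667) + (-2.1667)·(2.3333)) / 5 = 6.3333/5 = 1.2667
  s[B,B] = ((-1.6667)·(-1.6667) + (2.3333)·(2.3333) + (-2.6667)·(-2.6667) + (1.3333)·(1.3333) + (-1.6667)·(-1.6667) + (2.3333)·(2.3333)) / 5 = 25.3333/5 = 5.0667
  Sample standard deviations s_i = √(s[i,i]):
  s(A) = √(3.3667) = 1.8348
  s(B) = √(5.0667) = 2.2509

Step 3 — r_{ij} = s_{ij} / (s_i · s_j):
  r[A,A] = 1 (diagonal).
  r[A,B] = 1.2667 / (1.8348 · 2.2509) = 1.2667 / 4.1301 = 0.3067
  r[B,B] = 1 (diagonal).

R is symmetric with unit diagonal. Assembling:

R = [[1, 0.3067],
 [0.3067, 1]]


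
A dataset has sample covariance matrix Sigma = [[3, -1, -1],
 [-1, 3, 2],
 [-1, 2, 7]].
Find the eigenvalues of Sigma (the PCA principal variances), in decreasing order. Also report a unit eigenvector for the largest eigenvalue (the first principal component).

Step 1 — characteristic polynomial p(λ) = det(λI - Sigma) = λ³ - tr·λ² + c_1·λ - det, where tr = trace, c_1 = sum of the principal 2×2 minors, det = det(Sigma):
  tr = 3 + 3 + 7 = 13,
  c_1 = (3·3 - (-1)²) + (3·7 - (-1)²) + (3·7 - (2)²) = 8 + 20 + 17 = 45,
  det = 3·(3·7 - (2)²) - (-1)·((-1)·7 - (2)·(-1)) + (-1)·((-1)·(2) - 3·(-1)) = 3·(17) - (-1)·(-5) + (-1)·(1) = 45.
  So p(λ) = λ³ - 13λ² + 45λ - 45.
Step 2 — look for an integer root (rational root theorem: any rational root is an integer divisor of 45). Testing λ = 3:
  p(3) = 27 - 117 + 135 - 45 = 0  ✓
  Dividing out (λ - 3): p(λ) = (λ - 3)(λ² - 10λ + 15).
Step 3 — remaining eigenvalues from the quadratic λ² - 10λ + 15 = 0:
  Δ = 10² - 4·15 = 100 - 60 = 40,  λ = (10 ± √40)/2 = (10 ± 6.3246)/2 ≈ 8.1623 or 1.8377.
  Sorted: λ_1 = 8.1623,  λ_2 = 3,  λ_3 = 1.8377  (check: sum = 13 = tr ✓).

Step 4 — unit eigenvector for λ_1 ≈ 8.1623: v spans the null space of (Sigma - λ_1 I), whose rows are
  r_1 = (-5.1623, -1, -1),  r_2 = (-1, -5.1623, 2),  r_3 = (-1, 2, -1.1623).
  v is orthogonal to every row, so take v ∝ r_1 × r_2 = ((-1)·(2) - (-1)·(-5.1623), (-1)·(-1) - (-5.1623)·(2), (-5.1623)·(-5.1623) - (-1)·(-1)) ≈ (-7.1623, 11.3246, 25.6491).
  Rescale (multiply by -1 so the first nonzero entry is positive): u = (7.1623, -11.3246, -25.6491).
  ||u|| = √((7.1623)² + (-11.3246)² + (-25.6491)²) = √(837.4207) ≈ 28.9382,  v_1 = u/||u|| ≈ (0.2475, -0.3913, -0.8863) (||v_1|| = 1).

λ_1 = 8.1623,  λ_2 = 3,  λ_3 = 1.8377;  v_1 ≈ (0.2475, -0.3913, -0.8863)


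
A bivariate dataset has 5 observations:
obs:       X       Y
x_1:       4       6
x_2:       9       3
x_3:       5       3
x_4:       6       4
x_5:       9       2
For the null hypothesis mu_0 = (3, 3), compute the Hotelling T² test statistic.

Step 1 — sample mean vector:
  mean(X) = (4 + 9 + 5 + 6 + 9) / 5 = 33/5 = 6.6
  mean(Y) = (6 + 3 + 3 + 4 + 2) / 5 = 18/5 = 3.6
  x̄ = (6.6, 3.6),  deviation x̄ - mu_0 = (6.6, 3.6) - (3, 3) = (3.6, 0.6).

Step 2 — sample covariance matrix, S[i,j] = (1/(n-1)) · Σ_k (x_{k,i} - mean_i) · (x_{k,j} - mean_j), divisor n-1 = 4:
  S[X,X] = ((-2.6)·(-2.6) + (2.4)·(2.4) + (-1.6)·(-1.6) + (-0.6)·(-0.6) + (2.4)·(2.4)) / 4 = 21.2/4 = 5.3
  S[X,Y] = ((-2.6)·(2.4) + (2.4)·(-0.6) + (-1.6)·(-0.6) + (-0.6)·(0.4) + (2.4)·(-1.6)) / 4 = -10.8/4 = -2.7
  S[Y,Y] = ((2.4)·(2.4) + (-0.6)·(-0.6) + (-0.6)·(-0.6) + (0.4)·(0.4) + (-1.6)·(-1.6)) / 4 = 9.2/4 = 2.3
  S = [[5.3, -2.7],
 [-2.7, 2.3]].

Step 3 — invert S. det(S) = 5.3·2.3 - (-2.7)² = 4.9.
  S^{-1} = (1/det) · [[d, -b], [-b, a]] = [[0.4694, 0.551],
 [0.551, 1.0816]].

Step 4 — quadratic form (x̄ - mu_0)^T · S^{-1} · (x̄ - mu_0):
  S^{-1} · (x̄ - mu_0) = (2.0204, 2.6327),
  (x̄ - mu_0)^T · [...] = (3.6)·(2.0204) + (0.6)·(2.6327) = 8.8531.

Step 5 — scale by n: T² = 5 · 8.8531 = 44.2653.

T² ≈ 44.2653


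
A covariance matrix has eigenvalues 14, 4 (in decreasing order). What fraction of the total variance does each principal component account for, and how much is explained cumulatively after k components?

Step 1 — total variance = trace(Sigma) = Σ λ_i = 14 + 4 = 18.

Step 2 — fraction explained by component i = λ_i / Σ λ:
  PC1: 14/18 = 0.7778
  PC2: 4/18 = 0.2222

Step 3 — cumulative fraction after k components = (λ_1 + ... + λ_k) / Σ λ:
  k = 1: 14/18 = 0.7778
  k = 2: (14 + 4)/18 = 18/18 = 1

Summary (fraction, with percent):

explained: PC1 0.7778 (77.78%), PC2 0.2222 (22.22%);  cumulative: 0.7778, 1


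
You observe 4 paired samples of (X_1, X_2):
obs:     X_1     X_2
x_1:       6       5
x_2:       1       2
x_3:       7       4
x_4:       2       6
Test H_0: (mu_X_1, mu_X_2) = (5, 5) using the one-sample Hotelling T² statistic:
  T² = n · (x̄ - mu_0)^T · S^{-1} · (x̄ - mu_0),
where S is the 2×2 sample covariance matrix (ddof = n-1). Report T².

Step 1 — sample mean vector:
  mean(X_1) = (6 + 1 + 7 + 2) / 4 = 16/4 = 4
  mean(X_2) = (5 + 2 + 4 + 6) / 4 = 17/4 = 4.25
  x̄ = (4, 4.25),  deviation x̄ - mu_0 = (4, 4.25) - (5, 5) = (-1, -0.75).

Step 2 — sample covariance matrix, S[i,j] = (1/(n-1)) · Σ_k (x_{k,i} - mean_i) · (x_{k,j} - mean_j), divisor n-1 = 3:
  S[X_1,X_1] = ((2)·(2) + (-3)·(-3) + (3)·(3) + (-2)·(-2)) / 3 = 26/3 = 8.6667
  S[X_1,X_2] = ((2)·(0.75) + (-3)·(-2.25) + (3)·(-0.25) + (-2)·(1.75)) / 3 = 4/3 = 1.3333
  S[X_2,X_2] = ((0.75)·(0.75) + (-2.25)·(-2.25) + (-0.25)·(-0.25) + (1.75)·(1.75)) / 3 = 8.75/3 = 2.9167
  S = [[8.6667, 1.3333],
 [1.3333, 2.9167]].

Step 3 — invert S. det(S) = 8.6667·2.9167 - (1.3333)² = 23.5.
  S^{-1} = (1/det) · [[d, -b], [-b, a]] = [[0.1241, -0.0567],
 [-0.0567, 0.3688]].

Step 4 — quadratic form (x̄ - mu_0)^T · S^{-1} · (x̄ - mu_0):
  S^{-1} · (x̄ - mu_0) = (-0.0816, -0.2199),
  (x̄ - mu_0)^T · [...] = (-1)·(-0.0816) + (-0.75)·(-0.2199) = 0.2465.

Step 5 — scale by n: T² = 4 · 0.2465 = 0.9858.

T² ≈ 0.9858


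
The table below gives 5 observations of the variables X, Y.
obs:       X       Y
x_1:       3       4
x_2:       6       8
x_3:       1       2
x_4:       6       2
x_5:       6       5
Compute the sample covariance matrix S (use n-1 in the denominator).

Step 1 — column means:
  mean(X) = (3 + 6 + 1 + 6 + 6) / 5 = 22/5 = 4.4
  mean(Y) = (4 + 8 + 2 + 2 + 5) / 5 = 21/5 = 4.2

Step 2 — sample covariance S[i,j] = (1/(n-1)) · Σ_k (x_{k,i} - mean_i) · (x_{k,j} - mean_j), with n-1 = 4.
  S[X,X] = ((-1.4)·(-1.4) + (1.6)·(1.6) + (-3.4)·(-3.4) + (1.6)·(1.6) + (1.6)·(1.6)) / 4 = 21.2/4 = 5.3
  S[X,Y] = ((-1.4)·(-0.2) + (1.6)·(3.8) + (-3.4)·(-2.2) + (1.6)·(-2.2) + (1.6)·(0.8)) / 4 = 11.6/4 = 2.9
  S[Y,Y] = ((-0.2)·(-0.2) + (3.8)·(3.8) + (-2.2)·(-2.2) + (-2.2)·(-2.2) + (0.8)·(0.8)) / 4 = 24.8/4 = 6.2

S is symmetric (S[j,i] = S[i,j]). Assembling:

S = [[5.3, 2.9],
 [2.9, 6.2]]


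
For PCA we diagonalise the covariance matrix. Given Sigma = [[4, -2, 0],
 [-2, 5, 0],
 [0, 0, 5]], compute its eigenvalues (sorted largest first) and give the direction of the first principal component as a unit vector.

Step 1 — characteristic polynomial p(λ) = det(λI - Sigma) = λ³ - tr·λ² + c_1·λ - det, where tr = trace, c_1 = sum of the principal 2×2 minors, det = det(Sigma):
  tr = 4 + 5 + 5 = 14,
  c_1 = (4·5 - (-2)²) + (4·5 - (0)²) + (5·5 - (0)²) = 16 + 20 + 25 = 61,
  det = 4·(5·5 - (0)²) - (-2)·((-2)·5 - (0)·(0)) + (0)·((-2)·(0) - 5·(0)) = 4·(25) - (-2)·(-10) + (0)·(0) = 80.
  So p(λ) = λ³ - 14λ² + 61λ - 80.
Step 2 — look for an integer root (rational root theorem: any rational root is an integer divisor of 80). Testing λ = 5:
  p(5) = 125 - 350 + 305 - 80 = 0  ✓
  Dividing out (λ - 5): p(λ) = (λ - 5)(λ² - 9λ + 16).
Step 3 — remaining eigenvalues from the quadratic λ² - 9λ + 16 = 0:
  Δ = 9² - 4·16 = 81 - 64 = 17,  λ = (9 ± √17)/2 = (9 ± 4.1231)/2 ≈ 6.5616 or 2.4384.
  Sorted: λ_1 = 6.5616,  λ_2 = 5,  λ_3 = 2.4384  (check: sum = 14 = tr ✓).

Step 4 — unit eigenvector for λ_1 ≈ 6.5616: v spans the null space of (Sigma - λ_1 I), whose rows are
  r_1 = (-2.5616, -2, 0),  r_2 = (-2, -1.5616, 0),  r_3 = (0, 0, -1.5616).
  v is orthogonal to every row, so take v ∝ r_1 × r_3 = ((-2)·(-1.5616) - (0)·(0), (0)·(0) - (-2.5616)·(-1.5616), (-2.5616)·(0) - (-2)·(0)) ≈ (3.1231, -4, 0).
  Let u = (3.1231, -4, 0).
  ||u|| = √((3.1231)² + (-4)² + (0)²) = √(25.7538) ≈ 5.0748,  v_1 = u/||u|| ≈ (0.6154, -0.7882, 0) (||v_1|| = 1).

λ_1 = 6.5616,  λ_2 = 5,  λ_3 = 2.4384;  v_1 ≈ (0.6154, -0.7882, 0)


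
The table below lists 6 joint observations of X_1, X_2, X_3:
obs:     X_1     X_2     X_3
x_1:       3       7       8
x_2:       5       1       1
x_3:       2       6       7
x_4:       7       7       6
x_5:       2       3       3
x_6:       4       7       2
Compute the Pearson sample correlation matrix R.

Step 1 — column means:
  mean(X_1) = (3 + 5 + 2 + 7 + 2 + 4) / 6 = 23/6 = 3.8333
  mean(X_2) = (7 + 1 + 6 + 7 + 3 + 7) / 6 = 31/6 = 5.1667
  mean(X_3) = (8 + 1 + 7 + 6 + 3 + 2) / 6 = 27/6 = 4.5

Step 2 — sample variances and covariances s[i,j] = (1/(n-1)) · Σ_k (x_{k,i} - mean_i) · (x_{k,j} - mean_j), with n-1 = 5:
  s[X_1,X_1] = ((-0.8333)·(-0.8333) + (1.1667)·(1.1667) + (-1.8333)·(-1.8333) + (3.1667)·(3.1667) + (-1.8333)·(-1.8333) + (0.1667)·(0.1667)) / 5 = 18.8333/5 = 3.7667
  s[X_1,X_2] = ((-0.8333)·(1.8333) + (1.1667)·(-4.1667) + (-1.8333)·(0.8333) + (3.1667)·(1.8333) + (-1.8333)·(-2.1667) + (0.1667)·(1.8333)) / 5 = 2.1667/5 = 0.4333
  s[X_1,X_3] = ((-0.8333)·(3.5) + (1.1667)·(-3.5) + (-1.8333)·(2.5) + (3.1667)·(1.5) + (-1.8333)·(-1.5) + (0.1667)·(-2.5)) / 5 = -4.5/5 = -0.9
  s[X_2,X_2] = ((1.8333)·(1.8333) + (-4.1667)·(-4.1667) + (0.8333)·(0.8333) + (1.8333)·(1.8333) + (-2.1667)·(-2.1667) + (1.8333)·(1.8333)) / 5 = 32.8333/5 = 6.5667
  s[X_2,X_3] = ((1.8333)·(3.5) + (-4.1667)·(-3.5) + (0.8333)·(2.5) + (1.8333)·(1.5) + (-2.1667)·(-1.5) + (1.8333)·(-2.5)) / 5 = 24.5/5 = 4.9
  s[X_3,X_3] = ((3.5)·(3.5) + (-3.5)·(-3.5) + (2.5)·(2.5) + (1.5)·(1.5) + (-1.5)·(-1.5) + (-2.5)·(-2.5)) / 5 = 41.5/5 = 8.3
  Sample standard deviations s_i = √(s[i,i]):
  s(X_1) = √(3.7667) = 1.9408
  s(X_2) = √(6.5667) = 2.5626
  s(X_3) = √(8.3) = 2.881

Step 3 — r_{ij} = s_{ij} / (s_i · s_j):
  r[X_1,X_1] = 1 (diagonal).
  r[X_1,X_2] = 0.4333 / (1.9408 · 2.5626) = 0.4333 / 4.9734 = 0.0871
  r[X_1,X_3] = -0.9 / (1.9408 · 2.881) = -0.9 / 5.5914 = -0.161
  r[X_2,X_2] = 1 (diagonal).
  r[X_2,X_3] = 4.9 / (2.5626 · 2.881) = 4.9 / 7.3826 = 0.6637
  r[X_3,X_3] = 1 (diagonal).

R is symmetric with unit diagonal. Assembling:

R = [[1, 0.0871, -0.161],
 [0.0871, 1, 0.6637],
 [-0.161, 0.6637, 1]]


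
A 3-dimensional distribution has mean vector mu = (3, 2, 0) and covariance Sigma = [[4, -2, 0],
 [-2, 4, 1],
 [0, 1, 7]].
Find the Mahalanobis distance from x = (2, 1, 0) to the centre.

Step 1 — centre the observation: (x - mu) = (-1, -1, 0).

Step 2 — invert Sigma (cofactor / det for 3×3, or solve directly):
  Sigma^{-1} = [[0.3375, 0.175, -0.025],
 [0.175, 0.35, -0.05],
 [-0.025, -0.05, 0.15]].

Step 3 — form the quadratic (x - mu)^T · Sigma^{-1} · (x - mu):
  Sigma^{-1} · (x - mu) = (-0.5125, -0.525, 0.075).
  (x - mu)^T · [Sigma^{-1} · (x - mu)] = (-1)·(-0.5125) + (-1)·(-0.525) + (0)·(0.075) = 1.0375.

Step 4 — take square root: d = √(1.0375) ≈ 1.0186.

d(x, mu) = √(1.0375) ≈ 1.0186


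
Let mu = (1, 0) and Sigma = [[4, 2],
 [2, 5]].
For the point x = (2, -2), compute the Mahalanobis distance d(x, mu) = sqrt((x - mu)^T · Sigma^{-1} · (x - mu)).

Step 1 — centre the observation: (x - mu) = (1, -2).

Step 2 — invert Sigma. det(Sigma) = 4·5 - (2)² = 16.
  Sigma^{-1} = (1/det) · [[d, -b], [-b, a]] = [[0.3125, -0.125],
 [-0.125, 0.25]].

Step 3 — form the quadratic (x - mu)^T · Sigma^{-1} · (x - mu):
  Sigma^{-1} · (x - mu) = (0.5625, -0.625).
  (x - mu)^T · [Sigma^{-1} · (x - mu)] = (1)·(0.5625) + (-2)·(-0.625) = 1.8125.

Step 4 — take square root: d = √(1.8125) ≈ 1.3463.

d(x, mu) = √(1.8125) ≈ 1.3463


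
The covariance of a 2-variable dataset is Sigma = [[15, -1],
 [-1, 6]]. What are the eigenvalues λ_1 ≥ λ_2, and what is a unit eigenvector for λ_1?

Step 1 — characteristic polynomial of 2×2 Sigma:
  det(Sigma - λI) = λ² - trace · λ + det = 0.
  trace = 15 + 6 = 21, det = 15·6 - (-1)² = 89.
Step 2 — discriminant:
  Δ = trace² - 4·det = 441 - 356 = 85.
Step 3 — eigenvalues:
  λ = (trace ± √Δ)/2 = (21 ± 9.2195)/2,
  λ_1 = 15.1098,  λ_2 = 5.8902.

Step 4 — unit eigenvector for λ_1: solve (Sigma - λ_1 I)v = 0. First row:
  (15 - 15.1098)·v_x + (-1)·v_y = 0, i.e. (-0.1098)·v_x + (-1)·v_y = 0,
  so v ∝ (b, λ_1 - a) = (-1, 0.1098); multiply by -1 so the first entry is positive: u = (1, -0.1098).
  ||u|| = √((1)² + (-0.1098)²) = √(1.012) ≈ 1.006,
  v_1 = u/||u|| ≈ (0.994, -0.1091) (||v_1|| = 1).

λ_1 = 15.1098,  λ_2 = 5.8902;  v_1 ≈ (0.994, -0.1091)


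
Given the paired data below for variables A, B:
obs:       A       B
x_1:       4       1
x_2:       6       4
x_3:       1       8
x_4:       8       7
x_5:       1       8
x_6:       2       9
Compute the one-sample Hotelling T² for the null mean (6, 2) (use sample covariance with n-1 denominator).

Step 1 — sample mean vector:
  mean(A) = (4 + 6 + 1 + 8 + 1 + 2) / 6 = 22/6 = 3.6667
  mean(B) = (1 + 4 + 8 + 7 + 8 + 9) / 6 = 37/6 = 6.1667
  x̄ = (3.6667, 6.1667),  deviation x̄ - mu_0 = (3.6667, 6.1667) - (6, 2) = (-2.3333, 4.1667).

Step 2 — sample covariance matrix, S[i,j] = (1/(n-1)) · Σ_k (x_{k,i} - mean_i) · (x_{k,j} - mean_j), divisor n-1 = 5:
  S[A,A] = ((0.3333)·(0.3333) + (2.3333)·(2.3333) + (-2.6667)·(-2.6667) + (4.3333)·(4.3333) + (-2.6667)·(-2.6667) + (-1.6667)·(-1.6667)) / 5 = 41.3333/5 = 8.2667
  S[A,B] = ((0.3333)·(-5.1667) + (2.3333)·(-2.1667) + (-2.6667)·(1.8333) + (4.3333)·(0.8333) + (-2.6667)·(1.8333) + (-1.6667)·(2.8333)) / 5 = -17.6667/5 = -3.5333
  S[B,B] = ((-5.1667)·(-5.1667) + (-2.1667)·(-2.1667) + (1.8333)·(1.8333) + (0.8333)·(0.8333) + (1.8333)·(1.8333) + (2.8333)·(2.8333)) / 5 = 46.8333/5 = 9.3667
  S = [[8.2667, -3.5333],
 [-3.5333, 9.3667]].

Step 3 — invert S. det(S) = 8.2667·9.3667 - (-3.5333)² = 64.9467.
  S^{-1} = (1/det) · [[d, -b], [-b, a]] = [[0.1442, 0.0544],
 [0.0544, 0.1273]].

Step 4 — quadratic form (x̄ - mu_0)^T · S^{-1} · (x̄ - mu_0):
  S^{-1} · (x̄ - mu_0) = (-0.1098, 0.4034),
  (x̄ - mu_0)^T · [...] = (-2.3333)·(-0.1098) + (4.1667)·(0.4034) = 1.9371.

Step 5 — scale by n: T² = 6 · 1.9371 = 11.6229.

T² ≈ 11.6229


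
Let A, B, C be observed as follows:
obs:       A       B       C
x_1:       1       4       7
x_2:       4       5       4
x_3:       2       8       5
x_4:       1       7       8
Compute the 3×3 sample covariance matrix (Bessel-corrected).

Step 1 — column means:
  mean(A) = (1 + 4 + 2 + 1) / 4 = 8/4 = 2
  mean(B) = (4 + 5 + 8 + 7) / 4 = 24/4 = 6
  mean(C) = (7 + 4 + 5 + 8) / 4 = 24/4 = 6

Step 2 — sample covariance S[i,j] = (1/(n-1)) · Σ_k (x_{k,i} - mean_i) · (x_{k,j} - mean_j), with n-1 = 3.
  S[A,A] = ((-1)·(-1) + (2)·(2) + (0)·(0) + (-1)·(-1)) / 3 = 6/3 = 2
  S[A,B] = ((-1)·(-2) + (2)·(-1) + (0)·(2) + (-1)·(1)) / 3 = -1/3 = -0.3333
  S[A,C] = ((-1)·(1) + (2)·(-2) + (0)·(-1) + (-1)·(2)) / 3 = -7/3 = -2.3333
  S[B,B] = ((-2)·(-2) + (-1)·(-1) + (2)·(2) + (1)·(1)) / 3 = 10/3 = 3.3333
  S[B,C] = ((-2)·(1) + (-1)·(-2) + (2)·(-1) + (1)·(2)) / 3 = 0/3 = 0
  S[C,C] = ((1)·(1) + (-2)·(-2) + (-1)·(-1) + (2)·(2)) / 3 = 10/3 = 3.3333

S is symmetric (S[j,i] = S[i,j]). Assembling:

S = [[2, -0.3333, -2.3333],
 [-0.3333, 3.3333, 0],
 [-2.3333, 0, 3.3333]]


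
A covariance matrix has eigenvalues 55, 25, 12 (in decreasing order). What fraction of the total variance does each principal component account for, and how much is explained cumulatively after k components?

Step 1 — total variance = trace(Sigma) = Σ λ_i = 55 + 25 + 12 = 92.

Step 2 — fraction explained by component i = λ_i / Σ λ:
  PC1: 55/92 = 0.5978
  PC2: 25/92 = 0.2717
  PC3: 12/92 = 0.1304

Step 3 — cumulative fraction after k components = (λ_1 + ... + λ_k) / Σ λ:
  k = 1: 55/92 = 0.5978
  k = 2: (55 + 25)/92 = 80/92 = 0.8696
  k = 3: (55 + 25 + 12)/92 = 92/92 = 1

Summary (fraction, with percent):

explained: PC1 0.5978 (59.78%), PC2 0.2717 (27.17%), PC3 0.1304 (13.04%);  cumulative: 0.5978, 0.8696, 1


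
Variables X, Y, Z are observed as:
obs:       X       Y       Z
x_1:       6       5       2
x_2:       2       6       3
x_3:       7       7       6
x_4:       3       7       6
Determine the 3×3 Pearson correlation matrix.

Step 1 — column means:
  mean(X) = (6 + 2 + 7 + 3) / 4 = 18/4 = 4.5
  mean(Y) = (5 + 6 + 7 + 7) / 4 = 25/4 = 6.25
  mean(Z) = (2 + 3 + 6 + 6) / 4 = 17/4 = 4.25

Step 2 — sample variances and covariances s[i,j] = (1/(n-1)) · Σ_k (x_{k,i} - mean_i) · (x_{k,j} - mean_j), with n-1 = 3:
  s[X,X] = ((1.5)·(1.5) + (-2.5)·(-2.5) + (2.5)·(2.5) + (-1.5)·(-1.5)) / 3 = 17/3 = 5.6667
  s[X,Y] = ((1.5)·(-1.25) + (-2.5)·(-0.25) + (2.5)·(0.75) + (-1.5)·(0.75)) / 3 = -0.5/3 = -0.1667
  s[X,Z] = ((1.5)·(-2.25) + (-2.5)·(-1.25) + (2.5)·(1.75) + (-1.5)·(1.75)) / 3 = 1.5/3 = 0.5
  s[Y,Y] = ((-1.25)·(-1.25) + (-0.25)·(-0.25) + (0.75)·(0.75) + (0.75)·(0.75)) / 3 = 2.75/3 = 0.9167
  s[Y,Z] = ((-1.25)·(-2.25) + (-0.25)·(-1.25) + (0.75)·(1.75) + (0.75)·(1.75)) / 3 = 5.75/3 = 1.9167
  s[Z,Z] = ((-2.25)·(-2.25) + (-1.25)·(-1.25) + (1.75)·(1.75) + (1.75)·(1.75)) / 3 = 12.75/3 = 4.25
  Sample standard deviations s_i = √(s[i,i]):
  s(X) = √(5.6667) = 2.3805
  s(Y) = √(0.9167) = 0.9574
  s(Z) = √(4.25) = 2.0616

Step 3 — r_{ij} = s_{ij} / (s_i · s_j):
  r[X,X] = 1 (diagonal).
  r[X,Y] = -0.1667 / (2.3805 · 0.9574) = -0.1667 / 2.2791 = -0.0731
  r[X,Z] = 0.5 / (2.3805 · 2.0616) = 0.5 / 4.9075 = 0.1019
  r[Y,Y] = 1 (diagonal).
  r[Y,Z] = 1.9167 / (0.9574 · 2.0616) = 1.9167 / 1.9738 = 0.9711
  r[Z,Z] = 1 (diagonal).

R is symmetric with unit diagonal. Assembling:

R = [[1, -0.0731, 0.1019],
 [-0.0731, 1, 0.9711],
 [0.1019, 0.9711, 1]]


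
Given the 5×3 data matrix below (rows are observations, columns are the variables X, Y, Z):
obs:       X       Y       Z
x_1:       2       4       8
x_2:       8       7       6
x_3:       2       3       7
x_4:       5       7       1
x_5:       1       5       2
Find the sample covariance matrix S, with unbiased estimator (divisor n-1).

Step 1 — column means:
  mean(X) = (2 + 8 + 2 + 5 + 1) / 5 = 18/5 = 3.6
  mean(Y) = (4 + 7 + 3 + 7 + 5) / 5 = 26/5 = 5.2
  mean(Z) = (8 + 6 + 7 + 1 + 2) / 5 = 24/5 = 4.8

Step 2 — sample covariance S[i,j] = (1/(n-1)) · Σ_k (x_{k,i} - mean_i) · (x_{k,j} - mean_j), with n-1 = 4.
  S[X,X] = ((-1.6)·(-1.6) + (4.4)·(4.4) + (-1.6)·(-1.6) + (1.4)·(1.4) + (-2.6)·(-2.6)) / 4 = 33.2/4 = 8.3
  S[X,Y] = ((-1.6)·(-1.2) + (4.4)·(1.8) + (-1.6)·(-2.2) + (1.4)·(1.8) + (-2.6)·(-0.2)) / 4 = 16.4/4 = 4.1
  S[X,Z] = ((-1.6)·(3.2) + (4.4)·(1.2) + (-1.6)·(2.2) + (1.4)·(-3.8) + (-2.6)·(-2.8)) / 4 = -1.4/4 = -0.35
  S[Y,Y] = ((-1.2)·(-1.2) + (1.8)·(1.8) + (-2.2)·(-2.2) + (1.8)·(1.8) + (-0.2)·(-0.2)) / 4 = 12.8/4 = 3.2
  S[Y,Z] = ((-1.2)·(3.2) + (1.8)·(1.2) + (-2.2)·(2.2) + (1.8)·(-3.8) + (-0.2)·(-2.8)) / 4 = -12.8/4 = -3.2
  S[Z,Z] = ((3.2)·(3.2) + (1.2)·(1.2) + (2.2)·(2.2) + (-3.8)·(-3.8) + (-2.8)·(-2.8)) / 4 = 38.8/4 = 9.7

S is symmetric (S[j,i] = S[i,j]). Assembling:

S = [[8.3, 4.1, -0.35],
 [4.1, 3.2, -3.2],
 [-0.35, -3.2, 9.7]]


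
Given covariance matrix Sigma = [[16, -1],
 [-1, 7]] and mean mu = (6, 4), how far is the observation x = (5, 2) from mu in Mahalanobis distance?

Step 1 — centre the observation: (x - mu) = (-1, -2).

Step 2 — invert Sigma. det(Sigma) = 16·7 - (-1)² = 111.
  Sigma^{-1} = (1/det) · [[d, -b], [-b, a]] = [[0.0631, 0.009],
 [0.009, 0.1441]].

Step 3 — form the quadratic (x - mu)^T · Sigma^{-1} · (x - mu):
  Sigma^{-1} · (x - mu) = (-0.0811, -0.2973).
  (x - mu)^T · [Sigma^{-1} · (x - mu)] = (-1)·(-0.0811) + (-2)·(-0.2973) = 0.6757.

Step 4 — take square root: d = √(0.6757) ≈ 0.822.

d(x, mu) = √(0.6757) ≈ 0.822


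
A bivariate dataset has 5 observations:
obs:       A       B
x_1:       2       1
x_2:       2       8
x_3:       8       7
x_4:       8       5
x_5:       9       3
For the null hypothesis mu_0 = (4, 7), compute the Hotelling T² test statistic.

Step 1 — sample mean vector:
  mean(A) = (2 + 2 + 8 + 8 + 9) / 5 = 29/5 = 5.8
  mean(B) = (1 + 8 + 7 + 5 + 3) / 5 = 24/5 = 4.8
  x̄ = (5.8, 4.8),  deviation x̄ - mu_0 = (5.8, 4.8) - (4, 7) = (1.8, -2.2).

Step 2 — sample covariance matrix, S[i,j] = (1/(n-1)) · Σ_k (x_{k,i} - mean_i) · (x_{k,j} - mean_j), divisor n-1 = 4:
  S[A,A] = ((-3.8)·(-3.8) + (-3.8)·(-3.8) + (2.2)·(2.2) + (2.2)·(2.2) + (3.2)·(3.2)) / 4 = 48.8/4 = 12.2
  S[A,B] = ((-3.8)·(-3.8) + (-3.8)·(3.2) + (2.2)·(2.2) + (2.2)·(0.2) + (3.2)·(-1.8)) / 4 = 1.8/4 = 0.45
  S[B,B] = ((-3.8)·(-3.8) + (3.2)·(3.2) + (2.2)·(2.2) + (0.2)·(0.2) + (-1.8)·(-1.8)) / 4 = 32.8/4 = 8.2
  S = [[12.2, 0.45],
 [0.45, 8.2]].

Step 3 — invert S. det(S) = 12.2·8.2 - (0.45)² = 99.8375.
  S^{-1} = (1/det) · [[d, -b], [-b, a]] = [[0.0821, -0.0045],
 [-0.0045, 0.1222]].

Step 4 — quadratic form (x̄ - mu_0)^T · S^{-1} · (x̄ - mu_0):
  S^{-1} · (x̄ - mu_0) = (0.1578, -0.277),
  (x̄ - mu_0)^T · [...] = (1.8)·(0.1578) + (-2.2)·(-0.277) = 0.8933.

Step 5 — scale by n: T² = 5 · 0.8933 = 4.4663.

T² ≈ 4.4663


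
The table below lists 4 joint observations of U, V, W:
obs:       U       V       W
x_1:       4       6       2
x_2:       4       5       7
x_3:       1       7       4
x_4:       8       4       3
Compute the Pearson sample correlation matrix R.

Step 1 — column means:
  mean(U) = (4 + 4 + 1 + 8) / 4 = 17/4 = 4.25
  mean(V) = (6 + 5 + 7 + 4) / 4 = 22/4 = 5.5
  mean(W) = (2 + 7 + 4 + 3) / 4 = 16/4 = 4

Step 2 — sample variances and covariances s[i,j] = (1/(n-1)) · Σ_k (x_{k,i} - mean_i) · (x_{k,j} - mean_j), with n-1 = 3:
  s[U,U] = ((-0.25)·(-0.25) + (-0.25)·(-0.25) + (-3.25)·(-3.25) + (3.75)·(3.75)) / 3 = 24.75/3 = 8.25
  s[U,V] = ((-0.25)·(0.5) + (-0.25)·(-0.5) + (-3.25)·(1.5) + (3.75)·(-1.5)) / 3 = -10.5/3 = -3.5
  s[U,W] = ((-0.25)·(-2) + (-0.25)·(3) + (-3.25)·(0) + (3.75)·(-1)) / 3 = -4/3 = -1.3333
  s[V,V] = ((0.5)·(0.5) + (-0.5)·(-0.5) + (1.5)·(1.5) + (-1.5)·(-1.5)) / 3 = 5/3 = 1.6667
  s[V,W] = ((0.5)·(-2) + (-0.5)·(3) + (1.5)·(0) + (-1.5)·(-1)) / 3 = -1/3 = -0.3333
  s[W,W] = ((-2)·(-2) + (3)·(3) + (0)·(0) + (-1)·(-1)) / 3 = 14/3 = 4.6667
  Sample standard deviations s_i = √(s[i,i]):
  s(U) = √(8.25) = 2.8723
  s(V) = √(1.6667) = 1.291
  s(W) = √(4.6667) = 2.1602

Step 3 — r_{ij} = s_{ij} / (s_i · s_j):
  r[U,U] = 1 (diagonal).
  r[U,V] = -3.5 / (2.8723 · 1.291) = -3.5 / 3.7081 = -0.9439
  r[U,W] = -1.3333 / (2.8723 · 2.1602) = -1.3333 / 6.2048 = -0.2149
  r[V,V] = 1 (diagonal).
  r[V,W] = -0.3333 / (1.291 · 2.1602) = -0.3333 / 2.7889 = -0.1195
  r[W,W] = 1 (diagonal).

R is symmetric with unit diagonal. Assembling:

R = [[1, -0.9439, -0.2149],
 [-0.9439, 1, -0.1195],
 [-0.2149, -0.1195, 1]]


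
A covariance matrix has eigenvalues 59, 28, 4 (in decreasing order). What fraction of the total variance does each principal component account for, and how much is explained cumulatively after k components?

Step 1 — total variance = trace(Sigma) = Σ λ_i = 59 + 28 + 4 = 91.

Step 2 — fraction explained by component i = λ_i / Σ λ:
  PC1: 59/91 = 0.6484
  PC2: 28/91 = 0.3077
  PC3: 4/91 = 0.044

Step 3 — cumulative fraction after k components = (λ_1 + ... + λ_k) / Σ λ:
  k = 1: 59/91 = 0.6484
  k = 2: (59 + 28)/91 = 87/91 = 0.956
  k = 3: (59 + 28 + 4)/91 = 91/91 = 1

Summary (fraction, with percent):

explained: PC1 0.6484 (64.84%), PC2 0.3077 (30.77%), PC3 0.044 (4.4%);  cumulative: 0.6484, 0.956, 1


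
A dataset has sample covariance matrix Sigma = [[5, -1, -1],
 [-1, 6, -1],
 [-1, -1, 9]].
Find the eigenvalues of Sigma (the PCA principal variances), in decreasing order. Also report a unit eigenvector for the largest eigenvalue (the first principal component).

Step 1 — characteristic polynomial p(λ) = det(λI - Sigma) = λ³ - tr·λ² + c_1·λ - det, where tr = trace, c_1 = sum of the principal 2×2 minors, det = det(Sigma):
  tr = 5 + 6 + 9 = 20,
  c_1 = (5·6 - (-1)²) + (5·9 - (-1)²) + (6·9 - (-1)²) = 29 + 44 + 53 = 126,
  det = 5·(6·9 - (-1)²) - (-1)·((-1)·9 - (-1)·(-1)) + (-1)·((-1)·(-1) - 6·(-1)) = 5·(53) - (-1)·(-10) + (-1)·(7) = 248.
  So p(λ) = λ³ - 20λ² + 126λ - 248.
Step 2 — look for an integer root (rational root theorem: any rational root is an integer divisor of 248). Testing λ = 4:
  p(4) = 64 - 320 + 504 - 248 = 0  ✓
  Dividing out (λ - 4): p(λ) = (λ - 4)(λ² - 16λ + 62).
Step 3 — remaining eigenvalues from the quadratic λ² - 16λ + 62 = 0:
  Δ = 16² - 4·62 = 256 - 248 = 8,  λ = (16 ± √8)/2 = (16 ± 2.8284)/2 ≈ 9.4142 or 6.5858.
  Sorted: λ_1 = 9.4142,  λ_2 = 6.5858,  λ_3 = 4  (check: sum = 20 = tr ✓).

Step 4 — unit eigenvector for λ_1 ≈ 9.4142: v spans the null space of (Sigma - λ_1 I), whose rows are
  r_1 = (-4.4142, -1, -1),  r_2 = (-1, -3.4142, -1),  r_3 = (-1, -1, -0.4142).
  v is orthogonal to every row, so take v ∝ r_1 × r_2 = ((-1)·(-1) - (-1)·(-3.4142), (-1)·(-1) - (-4.4142)·(-1), (-4.4142)·(-3.4142) - (-1)·(-1)) ≈ (-2.4142, -3.4142, 14.0711).
  Rescale (multiply by -1 so the first nonzero entry is positive): u = (2.4142, 3.4142, -14.0711).
  ||u|| = √((2.4142)² + (3.4142)² + (-14.0711)²) = √(215.4802) ≈ 14.6792,  v_1 = u/||u|| ≈ (0.1645, 0.2326, -0.9586) (||v_1|| = 1).

λ_1 = 9.4142,  λ_2 = 6.5858,  λ_3 = 4;  v_1 ≈ (0.1645, 0.2326, -0.9586)


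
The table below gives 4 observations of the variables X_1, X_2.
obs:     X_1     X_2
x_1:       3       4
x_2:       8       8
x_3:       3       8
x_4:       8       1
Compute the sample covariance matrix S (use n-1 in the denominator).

Step 1 — column means:
  mean(X_1) = (3 + 8 + 3 + 8) / 4 = 22/4 = 5.5
  mean(X_2) = (4 + 8 + 8 + 1) / 4 = 21/4 = 5.25

Step 2 — sample covariance S[i,j] = (1/(n-1)) · Σ_k (x_{k,i} - mean_i) · (x_{k,j} - mean_j), with n-1 = 3.
  S[X_1,X_1] = ((-2.5)·(-2.5) + (2.5)·(2.5) + (-2.5)·(-2.5) + (2.5)·(2.5)) / 3 = 25/3 = 8.3333
  S[X_1,X_2] = ((-2.5)·(-1.25) + (2.5)·(2.75) + (-2.5)·(2.75) + (2.5)·(-4.25)) / 3 = -7.5/3 = -2.5
  S[X_2,X_2] = ((-1.25)·(-1.25) + (2.75)·(2.75) + (2.75)·(2.75) + (-4.25)·(-4.25)) / 3 = 34.75/3 = 11.5833

S is symmetric (S[j,i] = S[i,j]). Assembling:

S = [[8.3333, -2.5],
 [-2.5, 11.5833]]


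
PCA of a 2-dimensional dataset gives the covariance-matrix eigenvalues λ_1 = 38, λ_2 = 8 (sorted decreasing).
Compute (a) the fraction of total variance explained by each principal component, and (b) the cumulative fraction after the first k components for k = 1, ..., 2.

Step 1 — total variance = trace(Sigma) = Σ λ_i = 38 + 8 = 46.

Step 2 — fraction explained by component i = λ_i / Σ λ:
  PC1: 38/46 = 0.8261
  PC2: 8/46 = 0.1739

Step 3 — cumulative fraction after k components = (λ_1 + ... + λ_k) / Σ λ:
  k = 1: 38/46 = 0.8261
  k = 2: (38 + 8)/46 = 46/46 = 1

Summary (fraction, with percent):

explained: PC1 0.8261 (82.61%), PC2 0.1739 (17.39%);  cumulative: 0.8261, 1


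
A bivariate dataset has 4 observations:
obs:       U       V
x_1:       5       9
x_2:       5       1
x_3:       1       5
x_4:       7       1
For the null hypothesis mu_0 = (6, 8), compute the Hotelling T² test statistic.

Step 1 — sample mean vector:
  mean(U) = (5 + 5 + 1 + 7) / 4 = 18/4 = 4.5
  mean(V) = (9 + 1 + 5 + 1) / 4 = 16/4 = 4
  x̄ = (4.5, 4),  deviation x̄ - mu_0 = (4.5, 4) - (6, 8) = (-1.5, -4).

Step 2 — sample covariance matrix, S[i,j] = (1/(n-1)) · Σ_k (x_{k,i} - mean_i) · (x_{k,j} - mean_j), divisor n-1 = 3:
  S[U,U] = ((0.5)·(0.5) + (0.5)·(0.5) + (-3.5)·(-3.5) + (2.5)·(2.5)) / 3 = 19/3 = 6.3333
  S[U,V] = ((0.5)·(5) + (0.5)·(-3) + (-3.5)·(1) + (2.5)·(-3)) / 3 = -10/3 = -3.3333
  S[V,V] = ((5)·(5) + (-3)·(-3) + (1)·(1) + (-3)·(-3)) / 3 = 44/3 = 14.6667
  S = [[6.3333, -3.3333],
 [-3.3333, 14.6667]].

Step 3 — invert S. det(S) = 6.3333·14.6667 - (-3.3333)² = 81.7778.
  S^{-1} = (1/det) · [[d, -b], [-b, a]] = [[0.1793, 0.0408],
 [0.0408, 0.0774]].

Step 4 — quadratic form (x̄ - mu_0)^T · S^{-1} · (x̄ - mu_0):
  S^{-1} · (x̄ - mu_0) = (-0.4321, -0.3709),
  (x̄ - mu_0)^T · [...] = (-1.5)·(-0.4321) + (-4)·(-0.3709) = 2.1318.

Step 5 — scale by n: T² = 4 · 2.1318 = 8.5272.

T² ≈ 8.5272


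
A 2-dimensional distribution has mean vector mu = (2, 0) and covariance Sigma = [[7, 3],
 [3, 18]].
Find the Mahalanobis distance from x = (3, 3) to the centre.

Step 1 — centre the observation: (x - mu) = (1, 3).

Step 2 — invert Sigma. det(Sigma) = 7·18 - (3)² = 117.
  Sigma^{-1} = (1/det) · [[d, -b], [-b, a]] = [[0.1538, -0.0256],
 [-0.0256, 0.0598]].

Step 3 — form the quadratic (x - mu)^T · Sigma^{-1} · (x - mu):
  Sigma^{-1} · (x - mu) = (0.0769, 0.1538).
  (x - mu)^T · [Sigma^{-1} · (x - mu)] = (1)·(0.0769) + (3)·(0.1538) = 0.5385.

Step 4 — take square root: d = √(0.5385) ≈ 0.7338.

d(x, mu) = √(0.5385) ≈ 0.7338


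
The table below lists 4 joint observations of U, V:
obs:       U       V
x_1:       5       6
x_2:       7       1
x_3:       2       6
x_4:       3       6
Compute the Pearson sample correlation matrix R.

Step 1 — column means:
  mean(U) = (5 + 7 + 2 + 3) / 4 = 17/4 = 4.25
  mean(V) = (6 + 1 + 6 + 6) / 4 = 19/4 = 4.75

Step 2 — sample variances and covariances s[i,j] = (1/(n-1)) · Σ_k (x_{k,i} - mean_i) · (x_{k,j} - mean_j), with n-1 = 3:
  s[U,U] = ((0.75)·(0.75) + (2.75)·(2.75) + (-2.25)·(-2.25) + (-1.25)·(-1.25)) / 3 = 14.75/3 = 4.9167
  s[U,V] = ((0.75)·(1.25) + (2.75)·(-3.75) + (-2.25)·(1.25) + (-1.25)·(1.25)) / 3 = -13.75/3 = -4.5833
  s[V,V] = ((1.25)·(1.25) + (-3.75)·(-3.75) + (1.25)·(1.25) + (1.25)·(1.25)) / 3 = 18.75/3 = 6.25
  Sample standard deviations s_i = √(s[i,i]):
  s(U) = √(4.9167) = 2.2174
  s(V) = √(6.25) = 2.5

Step 3 — r_{ij} = s_{ij} / (s_i · s_j):
  r[U,U] = 1 (diagonal).
  r[U,V] = -4.5833 / (2.2174 · 2.5) = -4.5833 / 5.5434 = -0.8268
  r[V,V] = 1 (diagonal).

R is symmetric with unit diagonal. Assembling:

R = [[1, -0.8268],
 [-0.8268, 1]]


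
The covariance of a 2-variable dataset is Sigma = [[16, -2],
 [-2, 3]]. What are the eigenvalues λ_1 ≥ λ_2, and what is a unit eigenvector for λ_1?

Step 1 — characteristic polynomial of 2×2 Sigma:
  det(Sigma - λI) = λ² - trace · λ + det = 0.
  trace = 16 + 3 = 19, det = 16·3 - (-2)² = 44.
Step 2 — discriminant:
  Δ = trace² - 4·det = 361 - 176 = 185.
Step 3 — eigenvalues:
  λ = (trace ± √Δ)/2 = (19 ± 13.6015)/2,
  λ_1 = 16.3007,  λ_2 = 2.6993.

Step 4 — unit eigenvector for λ_1: solve (Sigma - λ_1 I)v = 0. First row:
  (16 - 16.3007)·v_x + (-2)·v_y = 0, i.e. (-0.3007)·v_x + (-2)·v_y = 0,
  so v ∝ (b, λ_1 - a) = (-2, 0.3007); multiply by -1 so the first entry is positive: u = (2, -0.3007).
  ||u|| = √((2)² + (-0.3007)²) = √(4.0904) ≈ 2.0225,
  v_1 = u/||u|| ≈ (0.9889, -0.1487) (||v_1|| = 1).

λ_1 = 16.3007,  λ_2 = 2.6993;  v_1 ≈ (0.9889, -0.1487)


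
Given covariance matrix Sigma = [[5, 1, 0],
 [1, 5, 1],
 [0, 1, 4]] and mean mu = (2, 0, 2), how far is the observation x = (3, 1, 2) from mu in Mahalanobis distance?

Step 1 — centre the observation: (x - mu) = (1, 1, 0).

Step 2 — invert Sigma (cofactor / det for 3×3, or solve directly):
  Sigma^{-1} = [[0.2088, -0.044, 0.011],
 [-0.044, 0.2198, -0.0549],
 [0.011, -0.0549, 0.2637]].

Step 3 — form the quadratic (x - mu)^T · Sigma^{-1} · (x - mu):
  Sigma^{-1} · (x - mu) = (0.1648, 0.1758, -0.044).
  (x - mu)^T · [Sigma^{-1} · (x - mu)] = (1)·(0.1648) + (1)·(0.1758) + (0)·(-0.044) = 0.3407.

Step 4 — take square root: d = √(0.3407) ≈ 0.5837.

d(x, mu) = √(0.3407) ≈ 0.5837


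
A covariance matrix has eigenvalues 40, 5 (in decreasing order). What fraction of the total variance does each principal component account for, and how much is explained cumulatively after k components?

Step 1 — total variance = trace(Sigma) = Σ λ_i = 40 + 5 = 45.

Step 2 — fraction explained by component i = λ_i / Σ λ:
  PC1: 40/45 = 0.8889
  PC2: 5/45 = 0.1111

Step 3 — cumulative fraction after k components = (λ_1 + ... + λ_k) / Σ λ:
  k = 1: 40/45 = 0.8889
  k = 2: (40 + 5)/45 = 45/45 = 1

Summary (fraction, with percent):

explained: PC1 0.8889 (88.89%), PC2 0.1111 (11.11%);  cumulative: 0.8889, 1


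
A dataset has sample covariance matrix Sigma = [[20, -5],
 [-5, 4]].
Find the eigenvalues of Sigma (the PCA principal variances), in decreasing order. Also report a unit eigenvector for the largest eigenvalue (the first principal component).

Step 1 — characteristic polynomial of 2×2 Sigma:
  det(Sigma - λI) = λ² - trace · λ + det = 0.
  trace = 20 + 4 = 24, det = 20·4 - (-5)² = 55.
Step 2 — discriminant:
  Δ = trace² - 4·det = 576 - 220 = 356.
Step 3 — eigenvalues:
  λ = (trace ± √Δ)/2 = (24 ± 18.868)/2,
  λ_1 = 21.434,  λ_2 = 2.566.

Step 4 — unit eigenvector for λ_1: solve (Sigma - λ_1 I)v = 0. First row:
  (20 - 21.434)·v_x + (-5)·v_y = 0, i.e. (-1.434)·v_x + (-5)·v_y = 0,
  so v ∝ (b, λ_1 - a) = (-5, 1.434); multiply by -1 so the first entry is positive: u = (5, -1.434).
  ||u|| = √((5)² + (-1.434)²) = √(27.0563) ≈ 5.2016,
  v_1 = u/||u|| ≈ (0.9612, -0.2757) (||v_1|| = 1).

λ_1 = 21.434,  λ_2 = 2.566;  v_1 ≈ (0.9612, -0.2757)


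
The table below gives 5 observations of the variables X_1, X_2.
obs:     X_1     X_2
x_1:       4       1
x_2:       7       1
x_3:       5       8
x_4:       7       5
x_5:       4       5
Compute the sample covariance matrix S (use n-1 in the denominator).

Step 1 — column means:
  mean(X_1) = (4 + 7 + 5 + 7 + 4) / 5 = 27/5 = 5.4
  mean(X_2) = (1 + 1 + 8 + 5 + 5) / 5 = 20/5 = 4

Step 2 — sample covariance S[i,j] = (1/(n-1)) · Σ_k (x_{k,i} - mean_i) · (x_{k,j} - mean_j), with n-1 = 4.
  S[X_1,X_1] = ((-1.4)·(-1.4) + (1.6)·(1.6) + (-0.4)·(-0.4) + (1.6)·(1.6) + (-1.4)·(-1.4)) / 4 = 9.2/4 = 2.3
  S[X_1,X_2] = ((-1.4)·(-3) + (1.6)·(-3) + (-0.4)·(4) + (1.6)·(1) + (-1.4)·(1)) / 4 = -2/4 = -0.5
  S[X_2,X_2] = ((-3)·(-3) + (-3)·(-3) + (4)·(4) + (1)·(1) + (1)·(1)) / 4 = 36/4 = 9

S is symmetric (S[j,i] = S[i,j]). Assembling:

S = [[2.3, -0.5],
 [-0.5, 9]]


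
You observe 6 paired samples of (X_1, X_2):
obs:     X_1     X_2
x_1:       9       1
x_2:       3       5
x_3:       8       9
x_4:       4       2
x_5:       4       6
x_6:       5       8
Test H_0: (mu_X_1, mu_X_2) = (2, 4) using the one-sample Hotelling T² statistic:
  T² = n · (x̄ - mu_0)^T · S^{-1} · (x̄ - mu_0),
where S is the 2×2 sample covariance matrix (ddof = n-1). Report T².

Step 1 — sample mean vector:
  mean(X_1) = (9 + 3 + 8 + 4 + 4 + 5) / 6 = 33/6 = 5.5
  mean(X_2) = (1 + 5 + 9 + 2 + 6 + 8) / 6 = 31/6 = 5.1667
  x̄ = (5.5, 5.1667),  deviation x̄ - mu_0 = (5.5, 5.1667) - (2, 4) = (3.5, 1.1667).

Step 2 — sample covariance matrix, S[i,j] = (1/(n-1)) · Σ_k (x_{k,i} - mean_i) · (x_{k,j} - mean_j), divisor n-1 = 5:
  S[X_1,X_1] = ((3.5)·(3.5) + (-2.5)·(-2.5) + (2.5)·(2.5) + (-1.5)·(-1.5) + (-1.5)·(-1.5) + (-0.5)·(-0.5)) / 5 = 29.5/5 = 5.9
  S[X_1,X_2] = ((3.5)·(-4.1667) + (-2.5)·(-0.1667) + (2.5)·(3.8333) + (-1.5)·(-3.1667) + (-1.5)·(0.8333) + (-0.5)·(2.8333)) / 5 = -2.5/5 = -0.5
  S[X_2,X_2] = ((-4.1667)·(-4.1667) + (-0.1667)·(-0.1667) + (3.8333)·(3.8333) + (-3.1667)·(-3.1667) + (0.8333)·(0.8333) + (2.8333)·(2.8333)) / 5 = 50.8333/5 = 10.1667
  S = [[5.9, -0.5],
 [-0.5, 10.1667]].

Step 3 — invert S. det(S) = 5.9·10.1667 - (-0.5)² = 59.7333.
  S^{-1} = (1/det) · [[d, -b], [-b, a]] = [[0.1702, 0.0084],
 [0.0084, 0.0988]].

Step 4 — quadratic form (x̄ - mu_0)^T · S^{-1} · (x̄ - mu_0):
  S^{-1} · (x̄ - mu_0) = (0.6055, 0.1445),
  (x̄ - mu_0)^T · [...] = (3.5)·(0.6055) + (1.1667)·(0.1445) = 2.2878.

Step 5 — scale by n: T² = 6 · 2.2878 = 13.7266.

T² ≈ 13.7266


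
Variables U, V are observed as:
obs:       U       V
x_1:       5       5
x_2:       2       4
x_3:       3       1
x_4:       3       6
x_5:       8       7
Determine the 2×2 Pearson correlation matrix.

Step 1 — column means:
  mean(U) = (5 + 2 + 3 + 3 + 8) / 5 = 21/5 = 4.2
  mean(V) = (5 + 4 + 1 + 6 + 7) / 5 = 23/5 = 4.6

Step 2 — sample variances and covariances s[i,j] = (1/(n-1)) · Σ_k (x_{k,i} - mean_i) · (x_{k,j} - mean_j), with n-1 = 4:
  s[U,U] = ((0.8)·(0.8) + (-2.2)·(-2.2) + (-1.2)·(-1.2) + (-1.2)·(-1.2) + (3.8)·(3.8)) / 4 = 22.8/4 = 5.7
  s[U,V] = ((0.8)·(0.4) + (-2.2)·(-0.6) + (-1.2)·(-3.6) + (-1.2)·(1.4) + (3.8)·(2.4)) / 4 = 13.4/4 = 3.35
  s[V,V] = ((0.4)·(0.4) + (-0.6)·(-0.6) + (-3.6)·(-3.6) + (1.4)·(1.4) + (2.4)·(2.4)) / 4 = 21.2/4 = 5.3
  Sample standard deviations s_i = √(s[i,i]):
  s(U) = √(5.7) = 2.3875
  s(V) = √(5.3) = 2.3022

Step 3 — r_{ij} = s_{ij} / (s_i · s_j):
  r[U,U] = 1 (diagonal).
  r[U,V] = 3.35 / (2.3875 · 2.3022) = 3.35 / 5.4964 = 0.6095
  r[V,V] = 1 (diagonal).

R is symmetric with unit diagonal. Assembling:

R = [[1, 0.6095],
 [0.6095, 1]]
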